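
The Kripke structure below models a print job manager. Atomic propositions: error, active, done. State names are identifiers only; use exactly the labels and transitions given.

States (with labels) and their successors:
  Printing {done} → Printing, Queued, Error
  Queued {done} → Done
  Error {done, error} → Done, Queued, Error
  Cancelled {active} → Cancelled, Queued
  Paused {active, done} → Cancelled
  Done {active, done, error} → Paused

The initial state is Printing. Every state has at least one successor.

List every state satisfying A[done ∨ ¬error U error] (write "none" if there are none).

States satisfying done ∨ ¬error: {Printing, Queued, Error, Cancelled, Paused, Done}.
States satisfying error: {Error, Done}.
States satisfying A[done ∨ ¬error U error]: {Queued, Error, Done}.

{Queued, Error, Done}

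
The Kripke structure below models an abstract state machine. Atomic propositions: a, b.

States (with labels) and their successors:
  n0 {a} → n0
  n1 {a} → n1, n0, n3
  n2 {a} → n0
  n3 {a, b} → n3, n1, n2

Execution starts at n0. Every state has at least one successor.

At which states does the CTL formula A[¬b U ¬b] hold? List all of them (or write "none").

States satisfying ¬b: {n0, n1, n2}.
States satisfying A[¬b U ¬b]: {n0, n1, n2}.

{n0, n1, n2}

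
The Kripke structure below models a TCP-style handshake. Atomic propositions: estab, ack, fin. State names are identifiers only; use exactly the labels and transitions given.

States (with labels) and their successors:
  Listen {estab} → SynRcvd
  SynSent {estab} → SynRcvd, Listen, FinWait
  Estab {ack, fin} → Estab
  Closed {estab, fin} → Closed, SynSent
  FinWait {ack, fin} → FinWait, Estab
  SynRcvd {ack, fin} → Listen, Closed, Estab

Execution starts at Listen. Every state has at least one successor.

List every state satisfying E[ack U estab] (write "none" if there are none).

States satisfying ack: {Estab, FinWait, SynRcvd}.
States satisfying estab: {Listen, SynSent, Closed}.
States satisfying E[ack U estab]: {Listen, SynSent, Closed, SynRcvd}.

{Listen, SynSent, Closed, SynRcvd}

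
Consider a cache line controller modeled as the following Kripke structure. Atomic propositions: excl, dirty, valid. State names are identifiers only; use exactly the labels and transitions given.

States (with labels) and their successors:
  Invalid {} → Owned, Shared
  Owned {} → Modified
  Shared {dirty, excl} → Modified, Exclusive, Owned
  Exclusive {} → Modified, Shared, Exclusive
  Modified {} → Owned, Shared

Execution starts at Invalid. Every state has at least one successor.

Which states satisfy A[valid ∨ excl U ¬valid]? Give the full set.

{Invalid, Owned, Shared, Exclusive, Modified}

States satisfying valid ∨ excl: {Shared}.
States satisfying ¬valid: {Invalid, Owned, Shared, Exclusive, Modified}.
States satisfying A[valid ∨ excl U ¬valid]: {Invalid, Owned, Shared, Exclusive, Modified}.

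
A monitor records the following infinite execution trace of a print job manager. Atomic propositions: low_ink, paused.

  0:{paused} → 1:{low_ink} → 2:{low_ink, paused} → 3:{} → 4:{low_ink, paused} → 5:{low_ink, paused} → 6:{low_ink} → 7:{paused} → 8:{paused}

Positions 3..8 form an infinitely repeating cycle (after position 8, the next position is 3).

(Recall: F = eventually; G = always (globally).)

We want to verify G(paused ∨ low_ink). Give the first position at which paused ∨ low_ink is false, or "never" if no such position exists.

3

Check paused ∨ low_ink at each position in order: 0 ✓, 1 ✓, 2 ✓.
At position 3 the labels are {}, so paused ∨ low_ink is false there. This is the first violation.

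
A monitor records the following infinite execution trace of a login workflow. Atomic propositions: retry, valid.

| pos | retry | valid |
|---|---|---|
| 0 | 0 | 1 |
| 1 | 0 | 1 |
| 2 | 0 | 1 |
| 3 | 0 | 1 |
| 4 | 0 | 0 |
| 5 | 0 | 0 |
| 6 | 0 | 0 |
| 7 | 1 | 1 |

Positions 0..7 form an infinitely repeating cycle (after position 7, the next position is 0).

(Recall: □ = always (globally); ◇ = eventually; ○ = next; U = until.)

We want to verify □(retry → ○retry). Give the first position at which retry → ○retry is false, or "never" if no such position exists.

7

Check retry → ○retry at each position in order: 0 ✓, 1 ✓, 2 ✓, 3 ✓, 4 ✓, 5 ✓, 6 ✓.
At position 7 the labels are {retry, valid} and the next position 0 has {valid}, so retry → ○retry is false there. This is the first violation.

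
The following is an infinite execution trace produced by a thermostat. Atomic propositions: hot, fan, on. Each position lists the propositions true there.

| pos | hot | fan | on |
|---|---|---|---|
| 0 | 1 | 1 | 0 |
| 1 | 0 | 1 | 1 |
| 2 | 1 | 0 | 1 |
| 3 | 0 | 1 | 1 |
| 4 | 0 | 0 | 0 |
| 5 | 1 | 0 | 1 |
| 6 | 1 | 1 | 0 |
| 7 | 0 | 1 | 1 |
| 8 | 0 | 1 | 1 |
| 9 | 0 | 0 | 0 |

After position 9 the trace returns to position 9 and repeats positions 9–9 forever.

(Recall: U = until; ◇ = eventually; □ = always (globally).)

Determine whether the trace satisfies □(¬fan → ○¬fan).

¬fan → ○¬fan must hold at every position from 0 onward. It fails at position 2, so □(¬fan → ○¬fan) is false.
Positions where ¬fan holds: 2, 4, 5, 9.
Check ○¬fan at each: 2→fails, 4→ok, 5→fails, 9→ok.

Violated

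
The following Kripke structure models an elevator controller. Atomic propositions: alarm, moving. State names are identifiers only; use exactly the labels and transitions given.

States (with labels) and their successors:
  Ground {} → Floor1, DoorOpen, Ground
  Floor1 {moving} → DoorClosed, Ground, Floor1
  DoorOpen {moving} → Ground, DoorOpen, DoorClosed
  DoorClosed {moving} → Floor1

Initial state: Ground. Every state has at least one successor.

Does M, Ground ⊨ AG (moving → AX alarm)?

States satisfying moving → AX alarm: {Ground}.
States satisfying AG (moving → AX alarm): ∅.
DoorClosed is reachable from Ground and violates moving → AX alarm, so AG fails at Ground.
Ground ∉ Sat(AG (moving → AX alarm)).

Violated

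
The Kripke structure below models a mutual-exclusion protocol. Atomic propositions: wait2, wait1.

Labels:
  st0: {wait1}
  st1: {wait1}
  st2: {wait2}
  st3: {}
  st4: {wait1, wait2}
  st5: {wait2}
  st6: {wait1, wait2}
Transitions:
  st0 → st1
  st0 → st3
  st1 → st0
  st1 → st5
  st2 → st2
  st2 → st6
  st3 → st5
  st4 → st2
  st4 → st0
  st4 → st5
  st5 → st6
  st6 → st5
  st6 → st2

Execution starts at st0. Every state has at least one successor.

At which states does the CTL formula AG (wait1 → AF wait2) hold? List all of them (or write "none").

States satisfying wait1 → AF wait2: {st2, st3, st4, st5, st6}.
States satisfying AG (wait1 → AF wait2): {st2, st3, st5, st6}.

{st2, st3, st5, st6}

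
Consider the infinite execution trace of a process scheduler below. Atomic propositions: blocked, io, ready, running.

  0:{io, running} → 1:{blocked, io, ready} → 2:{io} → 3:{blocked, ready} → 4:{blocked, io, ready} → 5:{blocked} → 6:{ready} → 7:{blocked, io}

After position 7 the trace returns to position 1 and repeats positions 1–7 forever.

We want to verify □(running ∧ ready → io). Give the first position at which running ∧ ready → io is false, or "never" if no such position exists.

never

running ∧ ready → io holds at every position 0..7, and those are all the positions the trace ever visits, so the invariant □(running ∧ ready → io) is never violated.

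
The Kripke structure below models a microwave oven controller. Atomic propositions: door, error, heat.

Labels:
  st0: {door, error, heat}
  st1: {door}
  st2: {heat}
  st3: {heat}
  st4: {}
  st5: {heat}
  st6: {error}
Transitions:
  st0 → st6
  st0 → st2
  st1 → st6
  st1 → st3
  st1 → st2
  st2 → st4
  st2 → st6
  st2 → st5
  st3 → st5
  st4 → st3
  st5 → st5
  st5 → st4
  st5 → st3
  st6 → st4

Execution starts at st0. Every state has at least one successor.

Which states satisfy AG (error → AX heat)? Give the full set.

States satisfying error → AX heat: {st1, st2, st3, st4, st5}.
States satisfying AG (error → AX heat): {st3, st4, st5}.

{st3, st4, st5}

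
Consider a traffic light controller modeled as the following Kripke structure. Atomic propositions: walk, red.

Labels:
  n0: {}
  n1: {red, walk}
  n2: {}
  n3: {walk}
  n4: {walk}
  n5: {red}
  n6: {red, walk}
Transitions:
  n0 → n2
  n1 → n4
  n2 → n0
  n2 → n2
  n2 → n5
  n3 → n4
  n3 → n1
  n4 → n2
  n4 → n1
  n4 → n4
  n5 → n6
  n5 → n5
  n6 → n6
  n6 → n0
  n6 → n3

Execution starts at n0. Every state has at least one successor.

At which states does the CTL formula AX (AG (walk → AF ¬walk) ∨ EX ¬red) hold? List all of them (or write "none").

{n0, n1, n3, n4, n6}

States satisfying AG (walk → AF ¬walk) ∨ EX ¬red: {n0, n1, n2, n3, n4, n6}.
States satisfying AX (AG (walk → AF ¬walk) ∨ EX ¬red): {n0, n1, n3, n4, n6}.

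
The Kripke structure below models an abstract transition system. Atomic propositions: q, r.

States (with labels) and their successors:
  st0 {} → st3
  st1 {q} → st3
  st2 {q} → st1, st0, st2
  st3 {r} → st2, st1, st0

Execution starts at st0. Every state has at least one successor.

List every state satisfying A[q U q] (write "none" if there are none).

{st1, st2}

States satisfying q: {st1, st2}.
States satisfying A[q U q]: {st1, st2}.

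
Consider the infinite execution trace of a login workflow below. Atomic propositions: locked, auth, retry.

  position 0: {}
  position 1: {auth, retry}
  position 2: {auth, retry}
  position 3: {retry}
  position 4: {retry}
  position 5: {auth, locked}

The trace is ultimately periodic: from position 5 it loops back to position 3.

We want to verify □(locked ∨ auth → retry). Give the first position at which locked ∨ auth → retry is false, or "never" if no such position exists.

5

Check locked ∨ auth → retry at each position in order: 0 ✓, 1 ✓, 2 ✓, 3 ✓, 4 ✓.
At position 5 the labels are {auth, locked}, so locked ∨ auth → retry is false there. This is the first violation.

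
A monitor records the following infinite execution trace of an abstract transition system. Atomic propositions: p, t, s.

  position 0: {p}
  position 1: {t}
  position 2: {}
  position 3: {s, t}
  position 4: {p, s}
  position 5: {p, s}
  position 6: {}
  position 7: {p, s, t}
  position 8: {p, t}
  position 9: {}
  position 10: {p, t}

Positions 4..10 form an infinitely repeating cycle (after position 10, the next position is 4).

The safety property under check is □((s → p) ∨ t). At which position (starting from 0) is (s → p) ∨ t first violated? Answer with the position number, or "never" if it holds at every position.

never

(s → p) ∨ t holds at every position 0..10, and those are all the positions the trace ever visits, so the invariant □((s → p) ∨ t) is never violated.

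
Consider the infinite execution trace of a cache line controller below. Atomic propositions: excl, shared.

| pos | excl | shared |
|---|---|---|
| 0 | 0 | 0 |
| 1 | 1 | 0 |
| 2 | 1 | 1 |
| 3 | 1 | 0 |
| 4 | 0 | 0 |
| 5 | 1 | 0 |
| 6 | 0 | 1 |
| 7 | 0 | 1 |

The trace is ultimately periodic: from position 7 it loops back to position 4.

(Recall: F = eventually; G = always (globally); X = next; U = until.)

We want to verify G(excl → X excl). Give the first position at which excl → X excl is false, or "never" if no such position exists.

3

Check excl → X excl at each position in order: 0 ✓, 1 ✓, 2 ✓.
At position 3 the labels are {excl} and the next position 4 has {}, so excl → X excl is false there. This is the first violation.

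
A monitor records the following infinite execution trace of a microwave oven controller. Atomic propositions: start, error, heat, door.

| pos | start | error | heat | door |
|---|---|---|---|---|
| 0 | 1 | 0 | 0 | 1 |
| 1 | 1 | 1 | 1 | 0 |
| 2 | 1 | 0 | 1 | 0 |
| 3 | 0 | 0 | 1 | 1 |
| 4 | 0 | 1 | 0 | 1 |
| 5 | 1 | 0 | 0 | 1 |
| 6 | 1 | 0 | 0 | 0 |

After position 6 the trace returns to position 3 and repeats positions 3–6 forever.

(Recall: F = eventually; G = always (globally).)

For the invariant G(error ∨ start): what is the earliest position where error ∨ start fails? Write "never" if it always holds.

Check error ∨ start at each position in order: 0 ✓, 1 ✓, 2 ✓.
At position 3 the labels are {door, heat}, so error ∨ start is false there. This is the first violation.

3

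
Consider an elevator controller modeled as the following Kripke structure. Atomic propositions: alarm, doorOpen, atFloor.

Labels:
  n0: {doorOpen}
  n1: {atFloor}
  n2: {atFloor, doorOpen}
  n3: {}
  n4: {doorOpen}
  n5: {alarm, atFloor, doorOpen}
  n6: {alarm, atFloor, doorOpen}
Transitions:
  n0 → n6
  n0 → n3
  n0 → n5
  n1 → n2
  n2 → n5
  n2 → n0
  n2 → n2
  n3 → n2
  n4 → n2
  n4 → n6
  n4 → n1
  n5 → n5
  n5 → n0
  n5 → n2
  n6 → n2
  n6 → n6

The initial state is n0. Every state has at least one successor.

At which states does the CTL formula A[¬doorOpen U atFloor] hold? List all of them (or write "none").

States satisfying ¬doorOpen: {n1, n3}.
States satisfying atFloor: {n1, n2, n5, n6}.
States satisfying A[¬doorOpen U atFloor]: {n1, n2, n3, n5, n6}.

{n1, n2, n3, n5, n6}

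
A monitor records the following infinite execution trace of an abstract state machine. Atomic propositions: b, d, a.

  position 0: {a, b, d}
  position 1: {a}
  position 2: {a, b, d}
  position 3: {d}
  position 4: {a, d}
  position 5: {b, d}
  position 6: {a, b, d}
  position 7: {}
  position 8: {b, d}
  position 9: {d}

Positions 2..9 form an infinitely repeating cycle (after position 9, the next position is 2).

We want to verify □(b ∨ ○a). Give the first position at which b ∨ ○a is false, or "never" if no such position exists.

4

Check b ∨ ○a at each position in order: 0 ✓, 1 ✓, 2 ✓, 3 ✓.
At position 4 the labels are {a, d} and the next position 5 has {b, d}, so b ∨ ○a is false there. This is the first violation.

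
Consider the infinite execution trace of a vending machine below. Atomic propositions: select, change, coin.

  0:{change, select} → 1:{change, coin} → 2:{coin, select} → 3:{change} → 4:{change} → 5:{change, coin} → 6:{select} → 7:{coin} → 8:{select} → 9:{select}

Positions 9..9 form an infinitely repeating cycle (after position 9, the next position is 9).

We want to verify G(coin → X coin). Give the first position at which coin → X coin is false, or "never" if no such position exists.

Check coin → X coin at each position in order: 0 ✓, 1 ✓.
At position 2 the labels are {coin, select} and the next position 3 has {change}, so coin → X coin is false there. This is the first violation.

2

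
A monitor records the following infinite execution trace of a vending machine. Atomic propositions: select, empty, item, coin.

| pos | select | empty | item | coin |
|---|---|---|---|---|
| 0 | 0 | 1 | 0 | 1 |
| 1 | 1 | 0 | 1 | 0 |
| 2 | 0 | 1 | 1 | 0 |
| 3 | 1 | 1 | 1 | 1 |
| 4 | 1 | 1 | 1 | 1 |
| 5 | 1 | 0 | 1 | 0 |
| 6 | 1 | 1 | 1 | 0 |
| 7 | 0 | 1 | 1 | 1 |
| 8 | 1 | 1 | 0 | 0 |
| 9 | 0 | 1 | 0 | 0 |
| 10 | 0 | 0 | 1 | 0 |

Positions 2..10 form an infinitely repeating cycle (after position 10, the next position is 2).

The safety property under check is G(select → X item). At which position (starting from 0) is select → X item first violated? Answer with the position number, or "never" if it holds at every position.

8

Check select → X item at each position in order: 0 ✓, 1 ✓, 2 ✓, 3 ✓, 4 ✓, 5 ✓, 6 ✓, 7 ✓.
At position 8 the labels are {empty, select} and the next position 9 has {empty}, so select → X item is false there. This is the first violation.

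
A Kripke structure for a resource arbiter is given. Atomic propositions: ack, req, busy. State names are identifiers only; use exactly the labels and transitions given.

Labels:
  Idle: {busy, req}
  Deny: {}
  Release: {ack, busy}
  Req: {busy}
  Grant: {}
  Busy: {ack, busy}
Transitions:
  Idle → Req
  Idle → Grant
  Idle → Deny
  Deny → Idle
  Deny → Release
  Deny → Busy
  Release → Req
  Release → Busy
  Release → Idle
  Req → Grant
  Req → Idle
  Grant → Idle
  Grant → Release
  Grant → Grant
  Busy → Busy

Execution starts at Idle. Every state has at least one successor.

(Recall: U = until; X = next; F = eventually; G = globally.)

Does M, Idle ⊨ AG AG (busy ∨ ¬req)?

States satisfying AG (busy ∨ ¬req): {Idle, Deny, Release, Req, Grant, Busy}.
States satisfying AG AG (busy ∨ ¬req): {Idle, Deny, Release, Req, Grant, Busy}.
Every state reachable from Idle satisfies AG (busy ∨ ¬req).
Idle ∈ Sat(AG AG (busy ∨ ¬req)).

Holds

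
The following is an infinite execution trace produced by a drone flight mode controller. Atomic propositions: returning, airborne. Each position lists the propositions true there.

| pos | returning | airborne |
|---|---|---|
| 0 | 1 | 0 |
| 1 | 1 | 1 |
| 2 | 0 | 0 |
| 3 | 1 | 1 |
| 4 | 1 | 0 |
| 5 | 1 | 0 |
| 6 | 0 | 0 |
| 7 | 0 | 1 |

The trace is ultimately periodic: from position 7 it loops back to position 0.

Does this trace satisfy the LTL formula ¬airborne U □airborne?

Walking from position 0: at position 1, □airborne has not yet held and ¬airborne fails, so ¬airborne U □airborne is false.

Does not hold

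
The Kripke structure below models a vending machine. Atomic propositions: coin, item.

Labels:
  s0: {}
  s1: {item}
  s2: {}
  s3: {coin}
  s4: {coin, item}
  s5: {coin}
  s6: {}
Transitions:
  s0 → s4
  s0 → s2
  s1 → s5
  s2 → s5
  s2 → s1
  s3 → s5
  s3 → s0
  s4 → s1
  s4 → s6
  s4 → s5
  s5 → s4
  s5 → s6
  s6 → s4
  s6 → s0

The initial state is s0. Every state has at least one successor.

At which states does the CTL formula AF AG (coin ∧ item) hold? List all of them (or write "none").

none

States satisfying AG (coin ∧ item): ∅.
States satisfying AF AG (coin ∧ item): ∅.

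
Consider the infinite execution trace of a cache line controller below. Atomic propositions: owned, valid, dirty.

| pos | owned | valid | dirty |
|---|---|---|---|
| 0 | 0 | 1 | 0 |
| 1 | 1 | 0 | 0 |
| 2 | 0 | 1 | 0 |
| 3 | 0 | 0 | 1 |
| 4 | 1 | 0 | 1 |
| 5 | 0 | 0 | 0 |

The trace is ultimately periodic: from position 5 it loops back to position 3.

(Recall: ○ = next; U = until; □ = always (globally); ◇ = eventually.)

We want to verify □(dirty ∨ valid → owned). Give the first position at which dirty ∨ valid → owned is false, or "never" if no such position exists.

0

At position 0 the labels are {valid}, so dirty ∨ valid → owned is false there. This is the first violation.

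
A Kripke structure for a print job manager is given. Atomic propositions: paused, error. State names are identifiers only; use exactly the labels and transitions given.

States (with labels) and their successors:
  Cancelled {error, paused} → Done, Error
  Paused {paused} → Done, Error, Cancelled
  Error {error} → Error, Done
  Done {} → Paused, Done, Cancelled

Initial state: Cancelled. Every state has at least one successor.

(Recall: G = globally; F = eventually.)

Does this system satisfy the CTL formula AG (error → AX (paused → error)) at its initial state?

States satisfying error → AX (paused → error): {Cancelled, Paused, Error, Done}.
States satisfying AG (error → AX (paused → error)): {Cancelled, Paused, Error, Done}.
Every state reachable from Cancelled satisfies error → AX (paused → error).
Cancelled ∈ Sat(AG (error → AX (paused → error))).

Holds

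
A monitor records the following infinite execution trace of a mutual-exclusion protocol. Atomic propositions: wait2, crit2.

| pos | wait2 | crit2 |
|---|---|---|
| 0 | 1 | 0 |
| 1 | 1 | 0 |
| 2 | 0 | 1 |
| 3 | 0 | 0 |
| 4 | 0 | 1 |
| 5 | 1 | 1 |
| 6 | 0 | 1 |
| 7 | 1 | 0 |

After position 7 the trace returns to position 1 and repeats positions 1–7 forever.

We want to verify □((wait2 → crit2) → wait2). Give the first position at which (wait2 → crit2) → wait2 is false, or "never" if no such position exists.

2

Check (wait2 → crit2) → wait2 at each position in order: 0 ✓, 1 ✓.
At position 2 the labels are {crit2}, so (wait2 → crit2) → wait2 is false there. This is the first violation.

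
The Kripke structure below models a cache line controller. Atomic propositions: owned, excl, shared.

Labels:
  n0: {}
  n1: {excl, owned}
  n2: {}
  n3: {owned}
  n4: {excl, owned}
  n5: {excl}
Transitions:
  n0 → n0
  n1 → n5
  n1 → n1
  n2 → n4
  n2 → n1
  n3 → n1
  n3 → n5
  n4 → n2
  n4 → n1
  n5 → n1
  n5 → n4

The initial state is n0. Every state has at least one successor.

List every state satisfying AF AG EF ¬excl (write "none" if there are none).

{n0, n1, n2, n3, n4, n5}

States satisfying AG EF ¬excl: {n0, n1, n2, n3, n4, n5}.
States satisfying AF AG EF ¬excl: {n0, n1, n2, n3, n4, n5}.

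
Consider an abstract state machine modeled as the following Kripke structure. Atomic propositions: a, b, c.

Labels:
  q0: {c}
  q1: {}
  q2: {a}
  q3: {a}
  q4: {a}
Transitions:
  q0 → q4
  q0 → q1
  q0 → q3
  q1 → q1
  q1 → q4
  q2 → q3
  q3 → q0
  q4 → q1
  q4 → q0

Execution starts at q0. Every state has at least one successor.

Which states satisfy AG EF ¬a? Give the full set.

States satisfying EF ¬a: {q0, q1, q2, q3, q4}.
States satisfying AG EF ¬a: {q0, q1, q2, q3, q4}.

{q0, q1, q2, q3, q4}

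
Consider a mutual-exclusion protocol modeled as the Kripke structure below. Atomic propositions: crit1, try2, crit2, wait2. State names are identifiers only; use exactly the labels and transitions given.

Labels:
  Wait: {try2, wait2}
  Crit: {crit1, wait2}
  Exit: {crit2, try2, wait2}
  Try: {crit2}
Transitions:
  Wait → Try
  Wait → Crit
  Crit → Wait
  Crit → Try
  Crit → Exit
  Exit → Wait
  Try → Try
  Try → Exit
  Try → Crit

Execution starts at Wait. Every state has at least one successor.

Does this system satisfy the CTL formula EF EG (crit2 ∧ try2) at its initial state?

States satisfying EG (crit2 ∧ try2): ∅.
States satisfying EF EG (crit2 ∧ try2): ∅.
No suitable path/successor from Wait witnesses the formula.
Wait ∉ Sat(EF EG (crit2 ∧ try2)).

Does not hold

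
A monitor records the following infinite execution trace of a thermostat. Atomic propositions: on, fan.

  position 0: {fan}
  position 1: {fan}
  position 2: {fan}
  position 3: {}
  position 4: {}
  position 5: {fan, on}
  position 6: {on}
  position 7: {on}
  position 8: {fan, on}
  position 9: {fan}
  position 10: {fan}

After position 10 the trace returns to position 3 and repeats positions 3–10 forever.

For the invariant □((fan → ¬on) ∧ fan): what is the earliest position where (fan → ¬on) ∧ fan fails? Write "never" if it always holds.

3

Check (fan → ¬on) ∧ fan at each position in order: 0 ✓, 1 ✓, 2 ✓.
At position 3 the labels are {}, so (fan → ¬on) ∧ fan is false there. This is the first violation.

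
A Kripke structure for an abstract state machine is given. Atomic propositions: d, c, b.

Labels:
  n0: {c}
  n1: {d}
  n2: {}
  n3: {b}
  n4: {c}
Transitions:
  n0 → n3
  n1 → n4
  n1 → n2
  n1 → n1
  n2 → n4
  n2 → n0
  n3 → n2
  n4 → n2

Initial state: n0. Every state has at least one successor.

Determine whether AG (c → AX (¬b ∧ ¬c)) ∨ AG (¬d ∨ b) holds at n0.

States satisfying c → AX (¬b ∧ ¬c): {n1, n2, n3, n4}.
States satisfying AG (c → AX (¬b ∧ ¬c)): ∅.
States satisfying ¬d ∨ b: {n0, n2, n3, n4}.
States satisfying AG (¬d ∨ b): {n0, n2, n3, n4}.
States satisfying AG (c → AX (¬b ∧ ¬c)) ∨ AG (¬d ∨ b): {n0, n2, n3, n4}.
n0 ∈ Sat(AG (c → AX (¬b ∧ ¬c)) ∨ AG (¬d ∨ b)).

Holds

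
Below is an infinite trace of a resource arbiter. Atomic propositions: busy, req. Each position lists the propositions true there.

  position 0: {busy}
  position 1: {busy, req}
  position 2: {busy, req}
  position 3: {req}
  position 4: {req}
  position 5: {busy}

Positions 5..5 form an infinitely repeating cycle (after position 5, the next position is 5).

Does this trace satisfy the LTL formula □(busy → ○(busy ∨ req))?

busy → ○(busy ∨ req) holds at every position 0..5, and those are all positions ever visited, so □(busy → ○(busy ∨ req)) holds.
Positions where busy holds: 0, 1, 2, 5.
Check ○(busy ∨ req) at each: 0→ok, 1→ok, 2→ok, 5→ok.

Holds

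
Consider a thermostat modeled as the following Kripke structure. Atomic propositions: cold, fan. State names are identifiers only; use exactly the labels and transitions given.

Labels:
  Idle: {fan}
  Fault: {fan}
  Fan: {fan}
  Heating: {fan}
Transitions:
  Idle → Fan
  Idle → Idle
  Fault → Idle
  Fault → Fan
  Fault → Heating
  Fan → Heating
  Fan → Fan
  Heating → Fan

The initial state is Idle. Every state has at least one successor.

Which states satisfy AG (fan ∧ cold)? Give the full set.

none

States satisfying fan ∧ cold: ∅.
States satisfying AG (fan ∧ cold): ∅.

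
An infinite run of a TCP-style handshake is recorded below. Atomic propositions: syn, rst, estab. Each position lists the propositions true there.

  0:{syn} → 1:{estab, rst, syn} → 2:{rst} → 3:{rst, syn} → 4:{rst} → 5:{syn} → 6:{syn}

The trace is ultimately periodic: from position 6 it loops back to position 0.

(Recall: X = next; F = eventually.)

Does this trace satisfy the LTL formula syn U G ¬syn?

Walking from position 0: at position 2, G ¬syn has not yet held and syn fails, so syn U G ¬syn is false.

Does not hold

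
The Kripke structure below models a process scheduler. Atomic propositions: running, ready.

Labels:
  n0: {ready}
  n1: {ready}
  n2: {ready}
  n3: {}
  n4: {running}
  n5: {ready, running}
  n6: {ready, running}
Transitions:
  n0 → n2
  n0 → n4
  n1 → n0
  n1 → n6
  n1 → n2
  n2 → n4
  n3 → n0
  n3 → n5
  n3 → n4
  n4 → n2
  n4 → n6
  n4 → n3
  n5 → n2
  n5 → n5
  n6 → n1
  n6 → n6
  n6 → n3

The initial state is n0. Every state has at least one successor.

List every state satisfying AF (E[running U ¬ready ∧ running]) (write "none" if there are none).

{n0, n2, n4}

States satisfying E[running U ¬ready ∧ running]: {n4}.
States satisfying AF (E[running U ¬ready ∧ running]): {n0, n2, n4}.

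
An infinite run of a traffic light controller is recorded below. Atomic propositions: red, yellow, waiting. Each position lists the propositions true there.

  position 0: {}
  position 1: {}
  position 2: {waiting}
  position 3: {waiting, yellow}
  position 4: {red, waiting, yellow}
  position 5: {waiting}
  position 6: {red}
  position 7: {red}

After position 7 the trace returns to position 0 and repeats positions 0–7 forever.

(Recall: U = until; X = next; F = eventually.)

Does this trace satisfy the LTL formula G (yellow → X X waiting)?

Does not hold

yellow → X X waiting must hold at every position from 0 onward. It fails at position 4, so G (yellow → X X waiting) is false.
Positions where yellow holds: 3, 4.
Check X X waiting at each: 3→ok, 4→fails.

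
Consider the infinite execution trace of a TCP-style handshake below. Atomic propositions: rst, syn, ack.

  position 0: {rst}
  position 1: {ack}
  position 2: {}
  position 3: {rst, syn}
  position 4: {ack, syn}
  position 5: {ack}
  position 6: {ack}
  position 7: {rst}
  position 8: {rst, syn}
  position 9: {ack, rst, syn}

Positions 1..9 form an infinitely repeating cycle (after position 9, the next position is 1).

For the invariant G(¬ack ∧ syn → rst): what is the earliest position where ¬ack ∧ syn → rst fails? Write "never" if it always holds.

¬ack ∧ syn → rst holds at every position 0..9, and those are all the positions the trace ever visits, so the invariant G(¬ack ∧ syn → rst) is never violated.

never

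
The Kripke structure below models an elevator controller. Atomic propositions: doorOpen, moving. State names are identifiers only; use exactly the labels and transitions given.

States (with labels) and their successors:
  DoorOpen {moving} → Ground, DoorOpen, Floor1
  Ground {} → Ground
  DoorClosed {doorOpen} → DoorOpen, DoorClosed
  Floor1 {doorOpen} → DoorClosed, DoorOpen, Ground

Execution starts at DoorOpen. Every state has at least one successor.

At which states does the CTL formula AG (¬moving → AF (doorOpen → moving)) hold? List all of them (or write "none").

States satisfying ¬moving → AF (doorOpen → moving): {DoorOpen, Ground}.
States satisfying AG (¬moving → AF (doorOpen → moving)): {Ground}.

{Ground}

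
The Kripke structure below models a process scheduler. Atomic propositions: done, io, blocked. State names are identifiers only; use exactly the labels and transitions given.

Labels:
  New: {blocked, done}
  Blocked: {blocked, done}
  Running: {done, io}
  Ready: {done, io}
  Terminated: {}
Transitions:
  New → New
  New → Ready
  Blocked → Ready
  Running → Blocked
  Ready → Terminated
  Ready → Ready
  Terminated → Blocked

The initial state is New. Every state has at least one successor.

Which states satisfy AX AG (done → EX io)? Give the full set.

{New, Blocked, Running, Ready, Terminated}

States satisfying AG (done → EX io): {New, Blocked, Ready, Terminated}.
States satisfying AX AG (done → EX io): {New, Blocked, Running, Ready, Terminated}.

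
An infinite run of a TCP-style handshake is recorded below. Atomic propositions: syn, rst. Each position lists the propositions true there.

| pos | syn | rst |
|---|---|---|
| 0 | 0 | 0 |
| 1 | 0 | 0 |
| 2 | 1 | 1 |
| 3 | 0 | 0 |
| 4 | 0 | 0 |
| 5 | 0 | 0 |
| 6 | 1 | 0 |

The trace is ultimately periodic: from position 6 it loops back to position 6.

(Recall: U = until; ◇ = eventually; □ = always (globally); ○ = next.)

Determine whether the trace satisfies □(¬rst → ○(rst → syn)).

¬rst → ○(rst → syn) holds at every position 0..6, and those are all positions ever visited, so □(¬rst → ○(rst → syn)) holds.
Positions where ¬rst holds: 0, 1, 3, 4, 5, 6.
Check ○(rst → syn) at each: 0→ok, 1→ok, 3→ok, 4→ok, 5→ok, 6→ok.

Satisfied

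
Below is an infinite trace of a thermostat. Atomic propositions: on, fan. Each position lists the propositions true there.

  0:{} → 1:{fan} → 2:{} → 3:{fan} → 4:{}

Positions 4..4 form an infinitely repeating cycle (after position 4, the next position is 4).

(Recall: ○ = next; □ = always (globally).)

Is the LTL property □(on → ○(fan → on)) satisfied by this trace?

Satisfied

on → ○(fan → on) holds at every position 0..4, and those are all positions ever visited, so □(on → ○(fan → on)) holds.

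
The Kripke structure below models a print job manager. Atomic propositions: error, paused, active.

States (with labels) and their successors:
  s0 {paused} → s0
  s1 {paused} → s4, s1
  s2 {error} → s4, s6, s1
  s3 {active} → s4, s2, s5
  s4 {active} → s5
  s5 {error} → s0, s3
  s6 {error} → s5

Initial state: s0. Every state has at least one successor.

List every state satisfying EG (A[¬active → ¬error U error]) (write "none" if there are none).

States satisfying A[¬active → ¬error U error]: {s2, s3, s4, s5, s6}.
States satisfying EG (A[¬active → ¬error U error]): {s2, s3, s4, s5, s6}.

{s2, s3, s4, s5, s6}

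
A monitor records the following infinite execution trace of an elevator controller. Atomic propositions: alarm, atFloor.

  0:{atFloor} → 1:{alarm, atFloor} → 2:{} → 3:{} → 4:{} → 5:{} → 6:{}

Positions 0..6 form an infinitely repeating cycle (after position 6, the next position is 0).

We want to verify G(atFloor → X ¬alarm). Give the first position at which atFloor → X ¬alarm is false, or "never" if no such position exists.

At position 0 the labels are {atFloor} and the next position 1 has {alarm, atFloor}, so atFloor → X ¬alarm is false there. This is the first violation.

0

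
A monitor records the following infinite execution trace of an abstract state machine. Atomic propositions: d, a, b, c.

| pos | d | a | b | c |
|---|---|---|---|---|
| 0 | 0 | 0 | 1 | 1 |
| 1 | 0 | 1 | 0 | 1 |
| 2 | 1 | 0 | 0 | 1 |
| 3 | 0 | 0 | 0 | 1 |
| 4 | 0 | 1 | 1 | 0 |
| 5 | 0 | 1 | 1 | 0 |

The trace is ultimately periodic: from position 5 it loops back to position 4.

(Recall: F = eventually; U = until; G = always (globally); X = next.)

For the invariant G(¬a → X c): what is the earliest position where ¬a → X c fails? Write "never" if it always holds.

Check ¬a → X c at each position in order: 0 ✓, 1 ✓, 2 ✓.
At position 3 the labels are {c} and the next position 4 has {a, b}, so ¬a → X c is false there. This is the first violation.

3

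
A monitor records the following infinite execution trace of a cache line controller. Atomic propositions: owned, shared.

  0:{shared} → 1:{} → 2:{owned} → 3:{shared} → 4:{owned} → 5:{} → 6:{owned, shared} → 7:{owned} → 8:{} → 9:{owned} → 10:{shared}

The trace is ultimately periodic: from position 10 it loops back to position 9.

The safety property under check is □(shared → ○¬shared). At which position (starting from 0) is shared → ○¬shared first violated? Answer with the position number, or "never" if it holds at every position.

shared → ○¬shared holds at every position 0..10, and those are all the positions the trace ever visits, so the invariant □(shared → ○¬shared) is never violated.

never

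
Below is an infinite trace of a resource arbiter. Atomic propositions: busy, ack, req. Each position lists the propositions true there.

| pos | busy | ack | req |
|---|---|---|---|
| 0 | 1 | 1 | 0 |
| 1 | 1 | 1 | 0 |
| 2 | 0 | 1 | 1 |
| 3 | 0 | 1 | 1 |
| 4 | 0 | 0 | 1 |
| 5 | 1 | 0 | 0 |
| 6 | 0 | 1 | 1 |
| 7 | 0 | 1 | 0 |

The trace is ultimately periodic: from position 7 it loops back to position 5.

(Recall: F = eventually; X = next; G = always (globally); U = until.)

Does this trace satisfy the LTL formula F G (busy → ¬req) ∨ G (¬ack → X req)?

G (busy → ¬req) holds at position 0, which is reachable from 0, so F G (busy → ¬req) holds.
¬ack → X req must hold at every position from 0 onward. It fails at position 4, so G (¬ack → X req) is false.
Positions where ¬ack holds: 4, 5.
Check X req at each: 4→fails, 5→ok.
At position 0: F G (busy → ¬req) is true; G (¬ack → X req) is false; so F G (busy → ¬req) ∨ G (¬ack → X req) is true.

Yes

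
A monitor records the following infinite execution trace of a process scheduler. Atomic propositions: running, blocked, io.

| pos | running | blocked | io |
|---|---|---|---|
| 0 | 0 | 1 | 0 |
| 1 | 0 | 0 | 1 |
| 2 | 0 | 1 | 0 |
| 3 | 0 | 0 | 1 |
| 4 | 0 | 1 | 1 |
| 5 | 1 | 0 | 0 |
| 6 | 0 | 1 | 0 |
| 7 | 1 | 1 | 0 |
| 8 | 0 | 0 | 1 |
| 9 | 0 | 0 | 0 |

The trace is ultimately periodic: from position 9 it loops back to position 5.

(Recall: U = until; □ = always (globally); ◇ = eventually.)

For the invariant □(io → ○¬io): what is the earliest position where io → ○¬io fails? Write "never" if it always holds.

Check io → ○¬io at each position in order: 0 ✓, 1 ✓, 2 ✓.
At position 3 the labels are {io} and the next position 4 has {blocked, io}, so io → ○¬io is false there. This is the first violation.

3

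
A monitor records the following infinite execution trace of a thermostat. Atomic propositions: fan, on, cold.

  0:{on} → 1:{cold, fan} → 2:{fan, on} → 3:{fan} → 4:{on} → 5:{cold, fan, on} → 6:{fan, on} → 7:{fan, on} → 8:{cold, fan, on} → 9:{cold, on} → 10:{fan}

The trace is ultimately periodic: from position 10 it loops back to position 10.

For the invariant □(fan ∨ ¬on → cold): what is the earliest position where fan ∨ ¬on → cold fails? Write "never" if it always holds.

Check fan ∨ ¬on → cold at each position in order: 0 ✓, 1 ✓.
At position 2 the labels are {fan, on}, so fan ∨ ¬on → cold is false there. This is the first violation.

2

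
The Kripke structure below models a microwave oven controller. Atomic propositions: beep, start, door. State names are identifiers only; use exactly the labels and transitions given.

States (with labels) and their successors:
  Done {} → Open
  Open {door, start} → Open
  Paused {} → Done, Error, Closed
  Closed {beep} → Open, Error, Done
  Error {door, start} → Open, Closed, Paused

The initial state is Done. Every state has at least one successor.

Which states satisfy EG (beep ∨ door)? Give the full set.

States satisfying beep ∨ door: {Open, Closed, Error}.
States satisfying EG (beep ∨ door): {Open, Closed, Error}.

{Open, Closed, Error}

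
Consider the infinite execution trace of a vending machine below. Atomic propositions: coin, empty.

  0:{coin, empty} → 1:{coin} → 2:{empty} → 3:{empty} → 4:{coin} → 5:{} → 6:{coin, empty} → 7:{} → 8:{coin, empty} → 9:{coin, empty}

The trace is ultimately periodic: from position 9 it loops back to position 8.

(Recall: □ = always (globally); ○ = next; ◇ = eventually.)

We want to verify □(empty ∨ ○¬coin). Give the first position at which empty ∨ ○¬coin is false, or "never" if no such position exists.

5

Check empty ∨ ○¬coin at each position in order: 0 ✓, 1 ✓, 2 ✓, 3 ✓, 4 ✓.
At position 5 the labels are {} and the next position 6 has {coin, empty}, so empty ∨ ○¬coin is false there. This is the first violation.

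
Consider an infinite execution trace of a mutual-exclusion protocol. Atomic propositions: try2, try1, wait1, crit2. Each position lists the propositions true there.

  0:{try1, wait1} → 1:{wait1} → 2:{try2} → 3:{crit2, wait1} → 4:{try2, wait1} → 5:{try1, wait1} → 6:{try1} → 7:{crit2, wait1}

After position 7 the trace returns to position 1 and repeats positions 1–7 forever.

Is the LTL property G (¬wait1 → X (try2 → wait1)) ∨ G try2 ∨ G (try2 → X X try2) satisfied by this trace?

¬wait1 → X (try2 → wait1) holds at every position 0..7, and those are all positions ever visited, so G (¬wait1 → X (try2 → wait1)) holds.
Positions where ¬wait1 holds: 2, 6.
Check X (try2 → wait1) at each: 2→ok, 6→ok.
At position 0: G (¬wait1 → X (try2 → wait1)) is true; G try2 ∨ G (try2 → X X try2) is false; so G (¬wait1 → X (try2 → wait1)) ∨ G try2 ∨ G (try2 → X X try2) is true.

Holds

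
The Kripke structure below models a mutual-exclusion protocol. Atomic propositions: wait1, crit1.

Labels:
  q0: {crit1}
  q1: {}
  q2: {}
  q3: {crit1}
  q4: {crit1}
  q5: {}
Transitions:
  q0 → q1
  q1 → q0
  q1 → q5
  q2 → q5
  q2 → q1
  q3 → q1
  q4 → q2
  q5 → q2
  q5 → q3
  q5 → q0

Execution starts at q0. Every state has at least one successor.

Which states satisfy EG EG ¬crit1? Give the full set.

States satisfying EG ¬crit1: {q1, q2, q5}.
States satisfying EG EG ¬crit1: {q1, q2, q5}.

{q1, q2, q5}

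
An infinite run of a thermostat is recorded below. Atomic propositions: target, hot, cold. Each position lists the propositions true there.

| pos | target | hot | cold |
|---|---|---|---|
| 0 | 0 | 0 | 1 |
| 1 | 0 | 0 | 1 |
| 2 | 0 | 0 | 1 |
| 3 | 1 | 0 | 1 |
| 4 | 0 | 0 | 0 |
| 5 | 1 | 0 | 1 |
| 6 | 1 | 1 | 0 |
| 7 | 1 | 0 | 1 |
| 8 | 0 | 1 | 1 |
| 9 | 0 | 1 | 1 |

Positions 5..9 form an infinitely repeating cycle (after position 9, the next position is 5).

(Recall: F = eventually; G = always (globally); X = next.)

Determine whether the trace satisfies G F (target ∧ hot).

F (target ∧ hot) holds at every position 0..9, and those are all positions ever visited, so G F (target ∧ hot) holds.

Holds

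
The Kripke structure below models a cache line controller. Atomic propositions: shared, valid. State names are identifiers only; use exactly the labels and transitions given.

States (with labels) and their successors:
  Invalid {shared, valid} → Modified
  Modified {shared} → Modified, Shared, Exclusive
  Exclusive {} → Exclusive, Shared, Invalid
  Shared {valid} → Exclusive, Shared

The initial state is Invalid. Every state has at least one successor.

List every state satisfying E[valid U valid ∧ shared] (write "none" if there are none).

States satisfying valid: {Invalid, Shared}.
States satisfying valid ∧ shared: {Invalid}.
States satisfying E[valid U valid ∧ shared]: {Invalid}.

{Invalid}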